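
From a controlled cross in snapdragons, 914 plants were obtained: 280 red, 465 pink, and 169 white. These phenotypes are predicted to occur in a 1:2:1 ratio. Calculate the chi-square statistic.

27.241

The 1:2:1 ratio has 4 parts, so with N = 914 the expected counts are:
  red: 914 × 1/4 = 228.5
  pink: 914 × 2/4 = 457
  white: 914 × 1/4 = 228.5
χ² = Σ (O − E)² / E
  red: (280 − 228.5)² / 228.5 = 11.6072
  pink: (465 − 457)² / 457 = 0.1400
  white: (169 − 228.5)² / 228.5 = 15.4934
χ² = 11.6072 + 0.1400 + 15.4934 = 27.2406 ≈ 27.241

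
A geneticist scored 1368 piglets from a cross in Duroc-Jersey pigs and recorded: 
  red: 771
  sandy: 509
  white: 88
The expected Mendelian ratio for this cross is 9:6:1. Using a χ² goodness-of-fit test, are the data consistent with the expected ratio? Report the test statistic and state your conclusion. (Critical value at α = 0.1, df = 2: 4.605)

Expected counts for N = 1368 under a 9:6:1 ratio (total parts = 16):
  red: 1368 × 9/16 = 769.5
  sandy: 1368 × 6/16 = 513
  white: 1368 × 1/16 = 85.5
χ² = Σ (O − E)² / E
  red: (771 − 769.5)² / 769.5 = 0.0029
  sandy: (509 − 513)² / 513 = 0.0312
  white: (88 − 85.5)² / 85.5 = 0.0731
χ² = 0.0029 + 0.0312 + 0.0731 = 0.1072 ≈ 0.107
Degrees of freedom = 3 − 1 = 2; critical value at α = 0.1 is 4.605.
Since 0.107 < 4.605, we fail to reject the null hypothesis — the data are consistent with the 9:6:1 ratio.

0.107; consistent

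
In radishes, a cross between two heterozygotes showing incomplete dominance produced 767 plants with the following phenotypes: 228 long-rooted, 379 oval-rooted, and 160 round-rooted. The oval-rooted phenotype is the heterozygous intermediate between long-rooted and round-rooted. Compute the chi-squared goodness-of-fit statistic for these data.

With incomplete dominance, a heterozygote × heterozygote cross gives a 1:2:1 phenotypic ratio.
Total ratio parts = 4. Expected numbers out of 767:
  long-rooted: 767 × 1/4 = 191.75
  oval-rooted: 767 × 2/4 = 383.5
  round-rooted: 767 × 1/4 = 191.75
χ² = Σ (O − E)² / E
  long-rooted: (228 − 191.75)² / 191.75 = 6.8530
  oval-rooted: (379 − 383.5)² / 383.5 = 0.0528
  round-rooted: (160 − 191.75)² / 191.75 = 5.2572
χ² = 6.8530 + 0.0528 + 5.2572 = 12.163

12.163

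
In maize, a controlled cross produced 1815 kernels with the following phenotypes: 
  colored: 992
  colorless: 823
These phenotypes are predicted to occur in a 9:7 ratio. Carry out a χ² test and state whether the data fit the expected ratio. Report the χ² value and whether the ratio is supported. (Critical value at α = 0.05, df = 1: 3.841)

1.875; consistent

Under the 9:7 hypothesis (Σ ratio = 16, N = 1815):
  colored: 1815 × 9/16 = 1020.9375
  colorless: 1815 × 7/16 = 794.0625
χ² = Σ (O − E)² / E
  colored: (992 − 1020.9375)² / 1020.9375 = 0.8202
  colorless: (823 − 794.0625)² / 794.0625 = 1.0546
χ² = 0.8202 + 1.0546 = 1.8748 ≈ 1.875
Degrees of freedom = 2 − 1 = 1; critical value at α = 0.05 is 3.841.
Since 1.875 < 3.841, we fail to reject the null hypothesis — the data are consistent with the 9:7 ratio.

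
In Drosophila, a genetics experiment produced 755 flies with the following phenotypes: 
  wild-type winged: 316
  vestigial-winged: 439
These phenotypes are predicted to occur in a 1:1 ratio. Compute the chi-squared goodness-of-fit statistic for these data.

Total ratio parts = 2. Expected numbers out of 755:
  wild-type winged: 755 × 1/2 = 377.5
  vestigial-winged: 755 × 1/2 = 377.5
χ² = Σ (O − E)² / E
  wild-type winged: (316 − 377.5)² / 377.5 = 10.0192
  vestigial-winged: (439 − 377.5)² / 377.5 = 10.0192
χ² = 10.0192 + 10.0192 = 20.0384 ≈ 20.038

20.038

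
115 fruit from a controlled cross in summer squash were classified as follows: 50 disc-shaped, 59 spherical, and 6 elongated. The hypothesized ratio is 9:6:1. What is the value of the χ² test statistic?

9.375

Under the 9:6:1 hypothesis (Σ ratio = 16, N = 115):
  disc-shaped: 115 × 9/16 = 64.6875
  spherical: 115 × 6/16 = 43.125
  elongated: 115 × 1/16 = 7.1875
χ² = Σ (O − E)² / E
  disc-shaped: (50 − 64.6875)² / 64.6875 = 3.3348
  spherical: (59 − 43.125)² / 43.125 = 5.8438
  elongated: (6 − 7.1875)² / 7.1875 = 0.1962
χ² = 3.3348 + 5.8438 + 0.1962 = 9.3748 ≈ 9.375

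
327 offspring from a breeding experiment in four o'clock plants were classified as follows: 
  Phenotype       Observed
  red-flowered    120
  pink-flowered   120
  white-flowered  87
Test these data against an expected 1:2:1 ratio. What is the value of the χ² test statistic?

Total ratio parts = 4. Expected numbers out of 327:
  red-flowered: 327 × 1/4 = 81.75
  pink-flowered: 327 × 2/4 = 163.5
  white-flowered: 327 × 1/4 = 81.75
χ² = Σ (O − E)² / E
  red-flowered: (120 − 81.75)² / 81.75 = 17.8968
  pink-flowered: (120 − 163.5)² / 163.5 = 11.5734
  white-flowered: (87 − 81.75)² / 81.75 = 0.3372
χ² = 17.8968 + 11.5734 + 0.3372 = 29.8074 ≈ 29.807

29.807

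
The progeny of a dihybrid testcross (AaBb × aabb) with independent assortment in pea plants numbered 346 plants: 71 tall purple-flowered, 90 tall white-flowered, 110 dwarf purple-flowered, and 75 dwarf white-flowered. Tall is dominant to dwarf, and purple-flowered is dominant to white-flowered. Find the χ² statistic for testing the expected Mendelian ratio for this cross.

10.832

A dihybrid testcross with independent assortment gives a 1:1:1:1 ratio.
The 1:1:1:1 ratio has 4 parts, so with N = 346 the expected counts are:
  tall purple-flowered: 346 × 1/4 = 86.5
  tall white-flowered: 346 × 1/4 = 86.5
  dwarf purple-flowered: 346 × 1/4 = 86.5
  dwarf white-flowered: 346 × 1/4 = 86.5
χ² = Σ (O − E)² / E
  tall purple-flowered: (71 − 86.5)² / 86.5 = 2.7775
  tall white-flowered: (90 − 86.5)² / 86.5 = 0.1416
  dwarf purple-flowered: (110 − 86.5)² / 86.5 = 6.3844
  dwarf white-flowered: (75 − 86.5)² / 86.5 = 1.5289
χ² = 2.7775 + 0.1416 + 6.3844 + 1.5289 = 10.8324 ≈ 10.832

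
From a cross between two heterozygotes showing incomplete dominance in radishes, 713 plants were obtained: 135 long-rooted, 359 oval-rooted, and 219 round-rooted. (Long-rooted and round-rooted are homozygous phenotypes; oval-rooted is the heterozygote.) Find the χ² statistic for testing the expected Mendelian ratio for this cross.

19.827

With incomplete dominance, a heterozygote × heterozygote cross gives a 1:2:1 phenotypic ratio.
The 1:2:1 ratio has 4 parts, so with N = 713 the expected counts are:
  long-rooted: 713 × 1/4 = 178.25
  oval-rooted: 713 × 2/4 = 356.5
  round-rooted: 713 × 1/4 = 178.25
χ² = Σ (O − E)² / E
  long-rooted: (135 − 178.25)² / 178.25 = 10.4940
  oval-rooted: (359 − 356.5)² / 356.5 = 0.0175
  round-rooted: (219 − 178.25)² / 178.25 = 9.3159
χ² = 10.4940 + 0.0175 + 9.3159 = 19.8274 ≈ 19.827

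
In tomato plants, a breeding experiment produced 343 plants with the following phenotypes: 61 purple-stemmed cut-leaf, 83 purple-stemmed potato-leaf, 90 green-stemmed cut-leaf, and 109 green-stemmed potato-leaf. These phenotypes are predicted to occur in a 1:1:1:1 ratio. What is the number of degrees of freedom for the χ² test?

A goodness-of-fit test with 4 phenotype classes has df = 4 − 1 = 3.

3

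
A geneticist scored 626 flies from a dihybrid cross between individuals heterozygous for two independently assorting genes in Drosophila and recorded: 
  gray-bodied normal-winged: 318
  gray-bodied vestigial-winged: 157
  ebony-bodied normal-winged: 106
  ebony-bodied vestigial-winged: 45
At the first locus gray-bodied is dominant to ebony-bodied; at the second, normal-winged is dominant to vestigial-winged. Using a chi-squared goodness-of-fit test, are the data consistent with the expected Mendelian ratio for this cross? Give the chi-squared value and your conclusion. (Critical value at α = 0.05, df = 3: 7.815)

18.669; not consistent

A dihybrid F₂ with independent assortment and complete dominance at both loci gives a 9:3:3:1 phenotypic ratio.
Under the 9:3:3:1 hypothesis (Σ ratio = 16, N = 626):
  gray-bodied normal-winged: 626 × 9/16 = 352.125
  gray-bodied vestigial-winged: 626 × 3/16 = 117.375
  ebony-bodied normal-winged: 626 × 3/16 = 117.375
  ebony-bodied vestigial-winged: 626 × 1/16 = 39.125
χ² = Σ (O − E)² / E
  gray-bodied normal-winged: (318 − 352.125)² / 352.125 = 3.3071
  gray-bodied vestigial-winged: (157 − 117.375)² / 117.375 = 13.3771
  ebony-bodied normal-winged: (106 − 117.375)² / 117.375 = 1.1024
  ebony-bodied vestigial-winged: (45 − 39.125)² / 39.125 = 0.8822
χ² = 3.3071 + 13.3771 + 1.1024 + 0.8822 = 18.6688 ≈ 18.669
Degrees of freedom = 4 − 1 = 3; critical value at α = 0.05 is 7.815.
Since 18.669 > 7.815, we reject the null hypothesis — the data do not fit the 9:3:3:1 ratio.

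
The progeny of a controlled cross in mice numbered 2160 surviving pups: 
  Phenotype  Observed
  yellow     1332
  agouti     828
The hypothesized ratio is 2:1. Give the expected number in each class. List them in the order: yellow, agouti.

1440, 720

Total ratio parts = 3. Expected numbers out of 2160:
  yellow: 2160 × 2/3 = 1440
  agouti: 2160 × 1/3 = 720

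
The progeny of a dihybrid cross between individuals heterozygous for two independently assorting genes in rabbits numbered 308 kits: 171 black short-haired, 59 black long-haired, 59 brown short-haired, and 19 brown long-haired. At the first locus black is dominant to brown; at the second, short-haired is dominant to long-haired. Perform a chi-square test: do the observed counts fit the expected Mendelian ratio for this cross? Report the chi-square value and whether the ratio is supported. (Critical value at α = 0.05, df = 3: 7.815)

A dihybrid F₂ with independent assortment and complete dominance at both loci gives a 9:3:3:1 phenotypic ratio.
Under the 9:3:3:1 hypothesis (Σ ratio = 16, N = 308):
  black short-haired: 308 × 9/16 = 173.25
  black long-haired: 308 × 3/16 = 57.75
  brown short-haired: 308 × 3/16 = 57.75
  brown long-haired: 308 × 1/16 = 19.25
χ² = Σ (O − E)² / E
  black short-haired: (171 − 173.25)² / 173.25 = 0.0292
  black long-haired: (59 − 57.75)² / 57.75 = 0.0271
  brown short-haired: (59 − 57.75)² / 57.75 = 0.0271
  brown long-haired: (19 − 19.25)² / 19.25 = 0.0032
χ² = 0.0292 + 0.0271 + 0.0271 + 0.0032 = 0.0866 ≈ 0.087
Degrees of freedom = 4 − 1 = 3; critical value at α = 0.05 is 7.815.
Since 0.087 < 7.815, we fail to reject the null hypothesis — the data are consistent with the 9:3:3:1 ratio.

0.087; consistent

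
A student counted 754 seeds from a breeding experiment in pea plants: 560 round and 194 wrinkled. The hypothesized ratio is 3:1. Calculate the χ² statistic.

Under the 3:1 hypothesis (Σ ratio = 4, N = 754):
  round: 754 × 3/4 = 565.5
  wrinkled: 754 × 1/4 = 188.5
χ² = Σ (O − E)² / E
  round: (560 − 565.5)² / 565.5 = 0.0535
  wrinkled: (194 − 188.5)² / 188.5 = 0.1605
χ² = 0.0535 + 0.1605 = 0.214

0.214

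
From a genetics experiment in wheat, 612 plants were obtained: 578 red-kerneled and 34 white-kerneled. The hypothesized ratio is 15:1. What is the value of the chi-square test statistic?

Under the 15:1 hypothesis (Σ ratio = 16, N = 612):
  red-kerneled: 612 × 15/16 = 573.75
  white-kerneled: 612 × 1/16 = 38.25
χ² = Σ (O − E)² / E
  red-kerneled: (578 − 573.75)² / 573.75 = 0.0315
  white-kerneled: (34 − 38.25)² / 38.25 = 0.4722
χ² = 0.0315 + 0.4722 = 0.5037 ≈ 0.504

0.504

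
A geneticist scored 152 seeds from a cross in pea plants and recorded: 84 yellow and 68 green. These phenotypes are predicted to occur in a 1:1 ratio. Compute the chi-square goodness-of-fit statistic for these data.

The 1:1 ratio has 2 parts, so with N = 152 the expected counts are:
  yellow: 152 × 1/2 = 76
  green: 152 × 1/2 = 76
χ² = Σ (O − E)² / E
  yellow: (84 − 76)² / 76 = 0.8421
  green: (68 − 76)² / 76 = 0.8421
χ² = 0.8421 + 0.8421 = 1.6842 ≈ 1.684

1.684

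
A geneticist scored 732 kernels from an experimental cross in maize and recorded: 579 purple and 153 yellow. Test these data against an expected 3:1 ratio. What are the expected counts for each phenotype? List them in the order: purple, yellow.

The 3:1 ratio has 4 parts, so with N = 732 the expected counts are:
  purple: 732 × 3/4 = 549
  yellow: 732 × 1/4 = 183

549, 183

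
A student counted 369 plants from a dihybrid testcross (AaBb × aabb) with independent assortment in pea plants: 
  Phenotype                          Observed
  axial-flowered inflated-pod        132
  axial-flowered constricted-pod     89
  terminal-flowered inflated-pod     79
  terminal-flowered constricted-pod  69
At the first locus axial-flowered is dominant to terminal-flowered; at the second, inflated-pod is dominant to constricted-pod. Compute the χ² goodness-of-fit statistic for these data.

25.005

A dihybrid testcross with independent assortment gives a 1:1:1:1 ratio.
Total ratio parts = 4. Expected numbers out of 369:
  axial-flowered inflated-pod: 369 × 1/4 = 92.25
  axial-flowered constricted-pod: 369 × 1/4 = 92.25
  terminal-flowered inflated-pod: 369 × 1/4 = 92.25
  terminal-flowered constricted-pod: 369 × 1/4 = 92.25
χ² = Σ (O − E)² / E
  axial-flowered inflated-pod: (132 − 92.25)² / 92.25 = 17.1280
  axial-flowered constricted-pod: (89 − 92.25)² / 92.25 = 0.1145
  terminal-flowered inflated-pod: (79 − 92.25)² / 92.25 = 1.9031
  terminal-flowered constricted-pod: (69 − 92.25)² / 92.25 = 5.8598
χ² = 17.1280 + 0.1145 + 1.9031 + 5.8598 = 25.0054 ≈ 25.005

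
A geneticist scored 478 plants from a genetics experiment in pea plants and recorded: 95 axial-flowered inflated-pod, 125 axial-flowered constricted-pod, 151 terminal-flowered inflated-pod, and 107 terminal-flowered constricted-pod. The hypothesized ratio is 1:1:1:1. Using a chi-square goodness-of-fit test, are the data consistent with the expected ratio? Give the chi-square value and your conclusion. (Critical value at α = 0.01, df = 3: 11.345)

Under the 1:1:1:1 hypothesis (Σ ratio = 4, N = 478):
  axial-flowered inflated-pod: 478 × 1/4 = 119.5
  axial-flowered constricted-pod: 478 × 1/4 = 119.5
  terminal-flowered inflated-pod: 478 × 1/4 = 119.5
  terminal-flowered constricted-pod: 478 × 1/4 = 119.5
χ² = Σ (O − E)² / E
  axial-flowered inflated-pod: (95 − 119.5)² / 119.5 = 5.0230
  axial-flowered constricted-pod: (125 − 119.5)² / 119.5 = 0.2531
  terminal-flowered inflated-pod: (151 − 119.5)² / 119.5 = 8.3033
  terminal-flowered constricted-pod: (107 − 119.5)² / 119.5 = 1.3075
χ² = 5.0230 + 0.2531 + 8.3033 + 1.3075 = 14.8869 ≈ 14.887
Degrees of freedom = 4 − 1 = 3; critical value at α = 0.01 is 11.345.
Since 14.887 > 11.345, we reject the null hypothesis — the data do not fit the 1:1:1:1 ratio.

14.887; not consistent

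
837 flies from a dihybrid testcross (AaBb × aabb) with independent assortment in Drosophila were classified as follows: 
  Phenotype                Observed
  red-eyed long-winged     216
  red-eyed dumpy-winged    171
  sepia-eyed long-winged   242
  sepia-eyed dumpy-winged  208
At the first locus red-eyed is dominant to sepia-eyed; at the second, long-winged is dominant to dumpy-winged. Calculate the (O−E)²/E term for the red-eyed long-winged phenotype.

A dihybrid testcross with independent assortment gives a 1:1:1:1 ratio.
Total ratio parts = 4. Expected numbers out of 837:
  red-eyed long-winged: 837 × 1/4 = 209.25
  red-eyed dumpy-winged: 837 × 1/4 = 209.25
  sepia-eyed long-winged: 837 × 1/4 = 209.25
  sepia-eyed dumpy-winged: 837 × 1/4 = 209.25
Contribution of red-eyed long-winged: (216 − 209.25)² / 209.25 = 0.2177

0.218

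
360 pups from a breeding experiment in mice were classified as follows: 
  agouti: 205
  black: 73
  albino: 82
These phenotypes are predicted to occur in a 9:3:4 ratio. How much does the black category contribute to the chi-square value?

0.448

Expected counts for N = 360 under a 9:3:4 ratio (total parts = 16):
  agouti: 360 × 9/16 = 202.5
  black: 360 × 3/16 = 67.5
  albino: 360 × 4/16 = 90
Contribution of black: (73 − 67.5)² / 67.5 = 0.4481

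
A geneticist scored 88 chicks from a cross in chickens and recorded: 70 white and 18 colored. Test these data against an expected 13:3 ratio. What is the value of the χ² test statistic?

Under the 13:3 hypothesis (Σ ratio = 16, N = 88):
  white: 88 × 13/16 = 71.5
  colored: 88 × 3/16 = 16.5
χ² = Σ (O − E)² / E
  white: (70 − 71.5)² / 71.5 = 0.0315
  colored: (18 − 16.5)² / 16.5 = 0.1364
χ² = 0.0315 + 0.1364 = 0.1679 ≈ 0.168

0.168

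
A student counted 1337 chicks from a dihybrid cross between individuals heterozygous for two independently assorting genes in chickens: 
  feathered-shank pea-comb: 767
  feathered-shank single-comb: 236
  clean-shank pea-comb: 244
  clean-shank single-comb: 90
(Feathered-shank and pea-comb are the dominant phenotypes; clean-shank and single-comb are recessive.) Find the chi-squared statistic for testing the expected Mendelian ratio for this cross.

A dihybrid F₂ with independent assortment and complete dominance at both loci gives a 9:3:3:1 phenotypic ratio.
Total ratio parts = 16. Expected numbers out of 1337:
  feathered-shank pea-comb: 1337 × 9/16 = 752.0625
  feathered-shank single-comb: 1337 × 3/16 = 250.6875
  clean-shank pea-comb: 1337 × 3/16 = 250.6875
  clean-shank single-comb: 1337 × 1/16 = 83.5625
χ² = Σ (O − E)² / E
  feathered-shank pea-comb: (767 − 752.0625)² / 752.0625 = 0.2967
  feathered-shank single-comb: (236 − 250.6875)² / 250.6875 = 0.8605
  clean-shank pea-comb: (244 − 250.6875)² / 250.6875 = 0.1784
  clean-shank single-comb: (90 − 83.5625)² / 83.5625 = 0.4959
χ² = 0.2967 + 0.8605 + 0.1784 + 0.4959 = 1.8315 ≈ 1.832

1.832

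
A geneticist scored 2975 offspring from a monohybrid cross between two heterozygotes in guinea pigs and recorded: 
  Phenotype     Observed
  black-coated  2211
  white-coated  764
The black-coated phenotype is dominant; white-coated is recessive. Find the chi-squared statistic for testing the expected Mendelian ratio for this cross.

0.735

For a monohybrid cross between heterozygotes with complete dominance, the expected phenotypic ratio is 3:1.
Expected counts for N = 2975 under a 3:1 ratio (total parts = 4):
  black-coated: 2975 × 3/4 = 2231.25
  white-coated: 2975 × 1/4 = 743.75
χ² = Σ (O − E)² / E
  black-coated: (2211 − 2231.25)² / 2231.25 = 0.1838
  white-coated: (764 − 743.75)² / 743.75 = 0.5513
χ² = 0.1838 + 0.5513 = 0.7351 ≈ 0.735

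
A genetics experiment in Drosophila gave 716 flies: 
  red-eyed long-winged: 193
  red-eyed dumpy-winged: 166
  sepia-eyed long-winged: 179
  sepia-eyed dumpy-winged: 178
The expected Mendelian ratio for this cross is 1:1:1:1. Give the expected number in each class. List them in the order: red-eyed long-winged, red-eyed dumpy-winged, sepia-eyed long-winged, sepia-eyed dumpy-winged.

179, 179, 179, 179

Total ratio parts = 4. Expected numbers out of 716:
  red-eyed long-winged: 716 × 1/4 = 179
  red-eyed dumpy-winged: 716 × 1/4 = 179
  sepia-eyed long-winged: 716 × 1/4 = 179
  sepia-eyed dumpy-winged: 716 × 1/4 = 179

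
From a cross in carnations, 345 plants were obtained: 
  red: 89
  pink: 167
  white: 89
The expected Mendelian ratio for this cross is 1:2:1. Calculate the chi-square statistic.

0.351

Expected counts for N = 345 under a 1:2:1 ratio (total parts = 4):
  red: 345 × 1/4 = 86.25
  pink: 345 × 2/4 = 172.5
  white: 345 × 1/4 = 86.25
χ² = Σ (O − E)² / E
  red: (89 − 86.25)² / 86.25 = 0.0877
  pink: (167 − 172.5)² / 172.5 = 0.1754
  white: (89 − 86.25)² / 86.25 = 0.0877
χ² = 0.0877 + 0.1754 + 0.0877 = 0.3508 ≈ 0.351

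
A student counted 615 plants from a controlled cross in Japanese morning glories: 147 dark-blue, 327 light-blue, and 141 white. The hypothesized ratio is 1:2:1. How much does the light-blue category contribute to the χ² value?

1.237

Total ratio parts = 4. Expected numbers out of 615:
  dark-blue: 615 × 1/4 = 153.75
  light-blue: 615 × 2/4 = 307.5
  white: 615 × 1/4 = 153.75
Contribution of light-blue: (327 − 307.5)² / 307.5 = 1.2366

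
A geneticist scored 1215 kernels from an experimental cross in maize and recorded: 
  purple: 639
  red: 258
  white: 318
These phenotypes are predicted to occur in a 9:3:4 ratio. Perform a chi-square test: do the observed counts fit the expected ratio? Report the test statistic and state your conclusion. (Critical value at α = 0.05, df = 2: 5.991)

Expected counts for N = 1215 under a 9:3:4 ratio (total parts = 16):
  purple: 1215 × 9/16 = 683.4375
  red: 1215 × 3/16 = 227.8125
  white: 1215 × 4/16 = 303.75
χ² = Σ (O − E)² / E
  purple: (639 − 683.4375)² / 683.4375 = 2.8894
  red: (258 − 227.8125)² / 227.8125 = 4.0002
  white: (318 − 303.75)² / 303.75 = 0.6685
χ² = 2.8894 + 4.0002 + 0.6685 = 7.5581 ≈ 7.558
Degrees of freedom = 3 − 1 = 2; critical value at α = 0.05 is 5.991.
Since 7.558 > 5.991, we reject the null hypothesis — the data do not fit the 9:3:4 ratio.

7.558; not consistent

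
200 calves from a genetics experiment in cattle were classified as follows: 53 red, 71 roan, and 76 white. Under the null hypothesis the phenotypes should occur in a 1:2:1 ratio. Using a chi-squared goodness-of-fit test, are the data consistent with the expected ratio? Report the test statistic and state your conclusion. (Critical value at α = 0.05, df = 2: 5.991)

22.110; not consistent

Expected counts for N = 200 under a 1:2:1 ratio (total parts = 4):
  red: 200 × 1/4 = 50
  roan: 200 × 2/4 = 100
  white: 200 × 1/4 = 50
χ² = Σ (O − E)² / E
  red: (53 − 50)² / 50 = 0.1800
  roan: (71 − 100)² / 100 = 8.4100
  white: (76 − 50)² / 50 = 13.5200
χ² = 0.1800 + 8.4100 + 13.5200 = 22.110
Degrees of freedom = 3 − 1 = 2; critical value at α = 0.05 is 5.991.
Since 22.110 > 5.991, we reject the null hypothesis — the data do not fit the 1:2:1 ratio.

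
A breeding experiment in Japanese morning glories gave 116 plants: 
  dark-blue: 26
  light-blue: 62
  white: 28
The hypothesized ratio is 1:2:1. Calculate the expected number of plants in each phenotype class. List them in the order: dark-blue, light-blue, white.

Total ratio parts = 4. Expected numbers out of 116:
  dark-blue: 116 × 1/4 = 29
  light-blue: 116 × 2/4 = 58
  white: 116 × 1/4 = 29

29, 58, 29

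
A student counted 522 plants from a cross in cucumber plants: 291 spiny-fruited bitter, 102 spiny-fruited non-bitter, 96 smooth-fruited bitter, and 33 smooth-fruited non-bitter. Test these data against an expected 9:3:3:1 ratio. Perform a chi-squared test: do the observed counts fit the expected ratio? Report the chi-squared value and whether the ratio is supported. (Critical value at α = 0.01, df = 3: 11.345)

0.238; consistent

Under the 9:3:3:1 hypothesis (Σ ratio = 16, N = 522):
  spiny-fruited bitter: 522 × 9/16 = 293.625
  spiny-fruited non-bitter: 522 × 3/16 = 97.875
  smooth-fruited bitter: 522 × 3/16 = 97.875
  smooth-fruited non-bitter: 522 × 1/16 = 32.625
χ² = Σ (O − E)² / E
  spiny-fruited bitter: (291 − 293.625)² / 293.625 = 0.0235
  spiny-fruited non-bitter: (102 − 97.875)² / 97.875 = 0.1739
  smooth-fruited bitter: (96 − 97.875)² / 97.875 = 0.0359
  smooth-fruited non-bitter: (33 − 32.625)² / 32.625 = 0.0043
χ² = 0.0235 + 0.1739 + 0.0359 + 0.0043 = 0.2376 ≈ 0.238
Degrees of freedom = 4 − 1 = 3; critical value at α = 0.01 is 11.345.
Since 0.238 < 11.345, we fail to reject the null hypothesis — the data are consistent with the 9:3:3:1 ratio.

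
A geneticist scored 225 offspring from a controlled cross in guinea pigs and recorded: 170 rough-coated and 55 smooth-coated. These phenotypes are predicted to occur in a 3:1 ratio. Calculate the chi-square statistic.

0.037

The 3:1 ratio has 4 parts, so with N = 225 the expected counts are:
  rough-coated: 225 × 3/4 = 168.75
  smooth-coated: 225 × 1/4 = 56.25
χ² = Σ (O − E)² / E
  rough-coated: (170 − 168.75)² / 168.75 = 0.0093
  smooth-coated: (55 − 56.25)² / 56.25 = 0.0278
χ² = 0.0093 + 0.0278 = 0.0371 ≈ 0.037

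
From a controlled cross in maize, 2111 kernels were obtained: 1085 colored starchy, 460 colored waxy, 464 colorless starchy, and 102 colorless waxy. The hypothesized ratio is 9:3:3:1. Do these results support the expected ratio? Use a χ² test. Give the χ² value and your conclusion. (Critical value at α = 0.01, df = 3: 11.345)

Expected counts for N = 2111 under a 9:3:3:1 ratio (total parts = 16):
  colored starchy: 2111 × 9/16 = 1187.4375
  colored waxy: 2111 × 3/16 = 395.8125
  colorless starchy: 2111 × 3/16 = 395.8125
  colorless waxy: 2111 × 1/16 = 131.9375
χ² = Σ (O − E)² / E
  colored starchy: (1085 − 1187.4375)² / 1187.4375 = 8.8370
  colored waxy: (460 − 395.8125)² / 395.8125 = 10.4091
  colorless starchy: (464 − 395.8125)² / 395.8125 = 11.7468
  colorless waxy: (102 − 131.9375)² / 131.9375 = 6.7930
χ² = 8.8370 + 10.4091 + 11.7468 + 6.7930 = 37.7859 ≈ 37.786
Degrees of freedom = 4 − 1 = 3; critical value at α = 0.01 is 11.345.
Since 37.786 > 11.345, we reject the null hypothesis — the data do not fit the 9:3:3:1 ratio.

37.786; not consistent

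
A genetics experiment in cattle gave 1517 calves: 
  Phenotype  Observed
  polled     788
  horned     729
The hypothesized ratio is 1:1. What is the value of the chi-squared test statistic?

2.295

Expected counts for N = 1517 under a 1:1 ratio (total parts = 2):
  polled: 1517 × 1/2 = 758.5
  horned: 1517 × 1/2 = 758.5
χ² = Σ (O − E)² / E
  polled: (788 − 758.5)² / 758.5 = 1.1473
  horned: (729 − 758.5)² / 758.5 = 1.1473
χ² = 1.1473 + 1.1473 = 2.2946 ≈ 2.295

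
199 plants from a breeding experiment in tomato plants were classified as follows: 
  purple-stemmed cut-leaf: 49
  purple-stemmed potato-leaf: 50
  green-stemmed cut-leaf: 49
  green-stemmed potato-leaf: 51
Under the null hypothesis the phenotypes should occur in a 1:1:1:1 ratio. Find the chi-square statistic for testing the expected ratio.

0.055

Expected counts for N = 199 under a 1:1:1:1 ratio (total parts = 4):
  purple-stemmed cut-leaf: 199 × 1/4 = 49.75
  purple-stemmed potato-leaf: 199 × 1/4 = 49.75
  green-stemmed cut-leaf: 199 × 1/4 = 49.75
  green-stemmed potato-leaf: 199 × 1/4 = 49.75
χ² = Σ (O − E)² / E
  purple-stemmed cut-leaf: (49 − 49.75)² / 49.75 = 0.0113
  purple-stemmed potato-leaf: (50 − 49.75)² / 49.75 = 0.0013
  green-stemmed cut-leaf: (49 − 49.75)² / 49.75 = 0.0113
  green-stemmed potato-leaf: (51 − 49.75)² / 49.75 = 0.0314
χ² = 0.0113 + 0.0013 + 0.0113 + 0.0314 = 0.0553 ≈ 0.055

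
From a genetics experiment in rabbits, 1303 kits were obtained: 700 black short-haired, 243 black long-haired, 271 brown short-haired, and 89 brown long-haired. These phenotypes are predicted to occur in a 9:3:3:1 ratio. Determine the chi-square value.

Total ratio parts = 16. Expected numbers out of 1303:
  black short-haired: 1303 × 9/16 = 732.9375
  black long-haired: 1303 × 3/16 = 244.3125
  brown short-haired: 1303 × 3/16 = 244.3125
  brown long-haired: 1303 × 1/16 = 81.4375
χ² = Σ (O − E)² / E
  black short-haired: (700 − 732.9375)² / 732.9375 = 1.4802
  black long-haired: (243 − 244.3125)² / 244.3125 = 0.0071
  brown short-haired: (271 − 244.3125)² / 244.3125 = 2.9152
  brown long-haired: (89 − 81.4375)² / 81.4375 = 0.7023
χ² = 1.4802 + 0.0071 + 2.9152 + 0.7023 = 5.1048 ≈ 5.105

5.105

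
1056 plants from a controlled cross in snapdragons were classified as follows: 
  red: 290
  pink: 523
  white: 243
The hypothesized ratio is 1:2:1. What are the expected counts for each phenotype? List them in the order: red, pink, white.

Total ratio parts = 4. Expected numbers out of 1056:
  red: 1056 × 1/4 = 264
  pink: 1056 × 2/4 = 528
  white: 1056 × 1/4 = 264

264, 528, 264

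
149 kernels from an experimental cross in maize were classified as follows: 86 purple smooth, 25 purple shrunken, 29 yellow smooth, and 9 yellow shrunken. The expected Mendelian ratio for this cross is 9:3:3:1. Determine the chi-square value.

The 9:3:3:1 ratio has 16 parts, so with N = 149 the expected counts are:
  purple smooth: 149 × 9/16 = 83.8125
  purple shrunken: 149 × 3/16 = 27.9375
  yellow smooth: 149 × 3/16 = 27.9375
  yellow shrunken: 149 × 1/16 = 9.3125
χ² = Σ (O − E)² / E
  purple smooth: (86 − 83.8125)² / 83.8125 = 0.0571
  purple shrunken: (25 − 27.9375)² / 27.9375 = 0.3089
  yellow smooth: (29 − 27.9375)² / 27.9375 = 0.0404
  yellow shrunken: (9 − 9.3125)² / 9.3125 = 0.0105
χ² = 0.0571 + 0.3089 + 0.0404 + 0.0105 = 0.4169 ≈ 0.417

0.417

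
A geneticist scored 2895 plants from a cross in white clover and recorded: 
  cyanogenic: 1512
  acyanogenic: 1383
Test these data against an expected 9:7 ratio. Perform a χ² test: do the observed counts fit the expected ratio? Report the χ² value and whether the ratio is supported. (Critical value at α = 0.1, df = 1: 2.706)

Total ratio parts = 16. Expected numbers out of 2895:
  cyanogenic: 2895 × 9/16 = 1628.4375
  acyanogenic: 2895 × 7/16 = 1266.5625
χ² = Σ (O − E)² / E
  cyanogenic: (1512 − 1628.4375)² / 1628.4375 = 8.3256
  acyanogenic: (1383 − 1266.5625)² / 1266.5625 = 10.7043
χ² = 8.3256 + 10.7043 = 19.0299 ≈ 19.030
Degrees of freedom = 2 − 1 = 1; critical value at α = 0.1 is 2.706.
Since 19.030 > 2.706, we reject the null hypothesis — the data do not fit the 9:7 ratio.

19.030; not consistent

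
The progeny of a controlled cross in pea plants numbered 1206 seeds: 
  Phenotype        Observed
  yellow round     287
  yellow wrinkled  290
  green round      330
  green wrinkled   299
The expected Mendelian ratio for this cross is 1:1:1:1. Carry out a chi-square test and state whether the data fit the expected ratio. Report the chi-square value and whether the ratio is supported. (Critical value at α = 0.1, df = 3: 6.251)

3.851; consistent

Under the 1:1:1:1 hypothesis (Σ ratio = 4, N = 1206):
  yellow round: 1206 × 1/4 = 301.5
  yellow wrinkled: 1206 × 1/4 = 301.5
  green round: 1206 × 1/4 = 301.5
  green wrinkled: 1206 × 1/4 = 301.5
χ² = Σ (O − E)² / E
  yellow round: (287 − 301.5)² / 301.5 = 0.6973
  yellow wrinkled: (290 − 301.5)² / 301.5 = 0.4386
  green round: (330 − 301.5)² / 301.5 = 2.6940
  green wrinkled: (299 − 301.5)² / 301.5 = 0.0207
χ² = 0.6973 + 0.4386 + 2.6940 + 0.0207 = 3.8506 ≈ 3.851
Degrees of freedom = 4 − 1 = 3; critical value at α = 0.1 is 6.251.
Since 3.851 < 6.251, we fail to reject the null hypothesis — the data are consistent with the 1:1:1:1 ratio.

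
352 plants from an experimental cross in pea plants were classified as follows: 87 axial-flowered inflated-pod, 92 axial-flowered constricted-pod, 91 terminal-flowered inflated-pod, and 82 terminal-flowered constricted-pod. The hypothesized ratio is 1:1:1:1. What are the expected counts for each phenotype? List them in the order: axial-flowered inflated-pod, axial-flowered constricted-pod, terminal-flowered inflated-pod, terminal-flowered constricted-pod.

Expected counts for N = 352 under a 1:1:1:1 ratio (total parts = 4):
  axial-flowered inflated-pod: 352 × 1/4 = 88
  axial-flowered constricted-pod: 352 × 1/4 = 88
  terminal-flowered inflated-pod: 352 × 1/4 = 88
  terminal-flowered constricted-pod: 352 × 1/4 = 88

88, 88, 88, 88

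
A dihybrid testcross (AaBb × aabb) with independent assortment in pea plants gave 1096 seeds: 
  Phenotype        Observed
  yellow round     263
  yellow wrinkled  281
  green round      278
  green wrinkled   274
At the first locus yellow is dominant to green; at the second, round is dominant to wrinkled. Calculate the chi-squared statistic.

0.679

A dihybrid testcross with independent assortment gives a 1:1:1:1 ratio.
Expected counts for N = 1096 under a 1:1:1:1 ratio (total parts = 4):
  yellow round: 1096 × 1/4 = 274
  yellow wrinkled: 1096 × 1/4 = 274
  green round: 1096 × 1/4 = 274
  green wrinkled: 1096 × 1/4 = 274
χ² = Σ (O − E)² / E
  yellow round: (263 − 274)² / 274 = 0.4416
  yellow wrinkled: (281 − 274)² / 274 = 0.1788
  green round: (278 − 274)² / 274 = 0.0584
  green wrinkled: (274 − 274)² / 274 = 0.0000
χ² = 0.4416 + 0.1788 + 0.0584 + 0.0000 = 0.6788 ≈ 0.679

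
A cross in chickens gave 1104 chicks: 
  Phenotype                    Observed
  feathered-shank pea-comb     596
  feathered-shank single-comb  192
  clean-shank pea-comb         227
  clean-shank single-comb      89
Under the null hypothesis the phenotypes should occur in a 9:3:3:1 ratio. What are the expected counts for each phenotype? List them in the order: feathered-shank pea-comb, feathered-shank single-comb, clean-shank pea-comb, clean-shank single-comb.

Total ratio parts = 16. Expected numbers out of 1104:
  feathered-shank pea-comb: 1104 × 9/16 = 621
  feathered-shank single-comb: 1104 × 3/16 = 207
  clean-shank pea-comb: 1104 × 3/16 = 207
  clean-shank single-comb: 1104 × 1/16 = 69

621, 207, 207, 69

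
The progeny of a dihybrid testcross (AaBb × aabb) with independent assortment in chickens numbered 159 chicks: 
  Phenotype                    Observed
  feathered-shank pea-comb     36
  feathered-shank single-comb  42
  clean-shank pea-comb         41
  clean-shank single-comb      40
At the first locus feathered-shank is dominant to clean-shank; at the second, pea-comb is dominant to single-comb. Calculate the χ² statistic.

0.522

A dihybrid testcross with independent assortment gives a 1:1:1:1 ratio.
The 1:1:1:1 ratio has 4 parts, so with N = 159 the expected counts are:
  feathered-shank pea-comb: 159 × 1/4 = 39.75
  feathered-shank single-comb: 159 × 1/4 = 39.75
  clean-shank pea-comb: 159 × 1/4 = 39.75
  clean-shank single-comb: 159 × 1/4 = 39.75
χ² = Σ (O − E)² / E
  feathered-shank pea-comb: (36 − 39.75)² / 39.75 = 0.3538
  feathered-shank single-comb: (42 − 39.75)² / 39.75 = 0.1274
  clean-shank pea-comb: (41 − 39.75)² / 39.75 = 0.0393
  clean-shank single-comb: (40 − 39.75)² / 39.75 = 0.0016
χ² = 0.3538 + 0.1274 + 0.0393 + 0.0016 = 0.5221 ≈ 0.522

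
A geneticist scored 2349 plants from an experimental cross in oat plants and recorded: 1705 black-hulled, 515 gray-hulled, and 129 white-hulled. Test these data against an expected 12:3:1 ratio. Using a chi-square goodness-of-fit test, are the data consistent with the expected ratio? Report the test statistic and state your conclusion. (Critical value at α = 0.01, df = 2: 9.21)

16.612; not consistent

Expected counts for N = 2349 under a 12:3:1 ratio (total parts = 16):
  black-hulled: 2349 × 12/16 = 1761.75
  gray-hulled: 2349 × 3/16 = 440.4375
  white-hulled: 2349 × 1/16 = 146.8125
χ² = Σ (O − E)² / E
  black-hulled: (1705 − 1761.75)² / 1761.75 = 1.8280
  gray-hulled: (515 − 440.4375)² / 440.4375 = 12.6228
  white-hulled: (129 − 146.8125)² / 146.8125 = 2.1612
χ² = 1.8280 + 12.6228 + 2.1612 = 16.612
Degrees of freedom = 3 − 1 = 2; critical value at α = 0.01 is 9.21.
Since 16.612 > 9.21, we reject the null hypothesis — the data do not fit the 12:3:1 ratio.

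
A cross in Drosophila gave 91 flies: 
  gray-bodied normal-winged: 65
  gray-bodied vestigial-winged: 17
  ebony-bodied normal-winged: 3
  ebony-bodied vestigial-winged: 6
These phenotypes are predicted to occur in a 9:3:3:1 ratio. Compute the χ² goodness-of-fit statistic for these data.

The 9:3:3:1 ratio has 16 parts, so with N = 91 the expected counts are:
  gray-bodied normal-winged: 91 × 9/16 = 51.1875
  gray-bodied vestigial-winged: 91 × 3/16 = 17.0625
  ebony-bodied normal-winged: 91 × 3/16 = 17.0625
  ebony-bodied vestigial-winged: 91 × 1/16 = 5.6875
χ² = Σ (O − E)² / E
  gray-bodied normal-winged: (65 − 51.1875)² / 51.1875 = 3.7272
  gray-bodied vestigial-winged: (17 − 17.0625)² / 17.0625 = 0.0002
  ebony-bodied normal-winged: (3 − 17.0625)² / 17.0625 = 11.5900
  ebony-bodied vestigial-winged: (6 − 5.6875)² / 5.6875 = 0.0172
χ² = 3.7272 + 0.0002 + 11.5900 + 0.0172 = 15.3346 ≈ 15.335

15.335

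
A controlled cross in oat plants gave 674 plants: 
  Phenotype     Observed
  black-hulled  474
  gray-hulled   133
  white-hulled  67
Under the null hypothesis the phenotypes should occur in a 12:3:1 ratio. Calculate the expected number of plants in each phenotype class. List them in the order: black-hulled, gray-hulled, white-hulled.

505.5, 126.375, 42.125

Expected counts for N = 674 under a 12:3:1 ratio (total parts = 16):
  black-hulled: 674 × 12/16 = 505.5
  gray-hulled: 674 × 3/16 = 126.375
  white-hulled: 674 × 1/16 = 42.125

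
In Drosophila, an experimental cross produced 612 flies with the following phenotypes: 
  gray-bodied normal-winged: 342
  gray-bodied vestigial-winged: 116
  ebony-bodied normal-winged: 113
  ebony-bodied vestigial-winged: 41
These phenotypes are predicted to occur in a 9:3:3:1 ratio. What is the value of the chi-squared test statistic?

Expected counts for N = 612 under a 9:3:3:1 ratio (total parts = 16):
  gray-bodied normal-winged: 612 × 9/16 = 344.25
  gray-bodied vestigial-winged: 612 × 3/16 = 114.75
  ebony-bodied normal-winged: 612 × 3/16 = 114.75
  ebony-bodied vestigial-winged: 612 × 1/16 = 38.25
χ² = Σ (O − E)² / E
  gray-bodied normal-winged: (342 − 344.25)² / 344.25 = 0.0147
  gray-bodied vestigial-winged: (116 − 114.75)² / 114.75 = 0.0136
  ebony-bodied normal-winged: (113 − 114.75)² / 114.75 = 0.0267
  ebony-bodied vestigial-winged: (41 − 38.25)² / 38.25 = 0.1977
χ² = 0.0147 + 0.0136 + 0.0267 + 0.1977 = 0.2527 ≈ 0.253

0.253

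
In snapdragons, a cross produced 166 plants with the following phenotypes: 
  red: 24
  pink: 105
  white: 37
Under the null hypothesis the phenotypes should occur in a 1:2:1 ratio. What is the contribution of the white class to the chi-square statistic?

The 1:2:1 ratio has 4 parts, so with N = 166 the expected counts are:
  red: 166 × 1/4 = 41.5
  pink: 166 × 2/4 = 83
  white: 166 × 1/4 = 41.5
Contribution of white: (37 − 41.5)² / 41.5 = 0.4880

0.488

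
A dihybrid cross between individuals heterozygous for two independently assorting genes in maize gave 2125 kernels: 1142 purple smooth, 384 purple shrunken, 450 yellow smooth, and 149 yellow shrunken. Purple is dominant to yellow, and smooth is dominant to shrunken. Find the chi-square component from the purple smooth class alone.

2.378

A dihybrid F₂ with independent assortment and complete dominance at both loci gives a 9:3:3:1 phenotypic ratio.
Total ratio parts = 16. Expected numbers out of 2125:
  purple smooth: 2125 × 9/16 = 1195.3125
  purple shrunken: 2125 × 3/16 = 398.4375
  yellow smooth: 2125 × 3/16 = 398.4375
  yellow shrunken: 2125 × 1/16 = 132.8125
Contribution of purple smooth: (1142 − 1195.3125)² / 1195.3125 = 2.3778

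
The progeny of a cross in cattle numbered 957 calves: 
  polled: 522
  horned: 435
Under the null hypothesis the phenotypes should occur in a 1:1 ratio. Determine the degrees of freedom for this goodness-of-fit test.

A goodness-of-fit test with 2 phenotype classes has df = 2 − 1 = 1.

1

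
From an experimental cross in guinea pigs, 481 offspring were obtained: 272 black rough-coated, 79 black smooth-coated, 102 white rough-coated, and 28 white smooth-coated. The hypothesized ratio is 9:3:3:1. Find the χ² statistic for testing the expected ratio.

3.084

The 9:3:3:1 ratio has 16 parts, so with N = 481 the expected counts are:
  black rough-coated: 481 × 9/16 = 270.5625
  black smooth-coated: 481 × 3/16 = 90.1875
  white rough-coated: 481 × 3/16 = 90.1875
  white smooth-coated: 481 × 1/16 = 30.0625
χ² = Σ (O − E)² / E
  black rough-coated: (272 − 270.5625)² / 270.5625 = 0.0076
  black smooth-coated: (79 − 90.1875)² / 90.1875 = 1.3878
  white rough-coated: (102 − 90.1875)² / 90.1875 = 1.5472
  white smooth-coated: (28 − 30.0625)² / 30.0625 = 0.1415
χ² = 0.0076 + 1.3878 + 1.5472 + 0.1415 = 3.0841 ≈ 3.084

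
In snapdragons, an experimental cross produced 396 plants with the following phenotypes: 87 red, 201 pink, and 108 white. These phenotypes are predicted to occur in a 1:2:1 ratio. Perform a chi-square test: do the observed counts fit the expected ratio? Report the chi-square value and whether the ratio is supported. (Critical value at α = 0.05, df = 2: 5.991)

2.318; consistent

The 1:2:1 ratio has 4 parts, so with N = 396 the expected counts are:
  red: 396 × 1/4 = 99
  pink: 396 × 2/4 = 198
  white: 396 × 1/4 = 99
χ² = Σ (O − E)² / E
  red: (87 − 99)² / 99 = 1.4545
  pink: (201 − 198)² / 198 = 0.0455
  white: (108 − 99)² / 99 = 0.8182
χ² = 1.4545 + 0.0455 + 0.8182 = 2.3182 ≈ 2.318
Degrees of freedom = 3 − 1 = 2; critical value at α = 0.05 is 5.991.
Since 2.318 < 5.991, we fail to reject the null hypothesis — the data are consistent with the 1:2:1 ratio.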